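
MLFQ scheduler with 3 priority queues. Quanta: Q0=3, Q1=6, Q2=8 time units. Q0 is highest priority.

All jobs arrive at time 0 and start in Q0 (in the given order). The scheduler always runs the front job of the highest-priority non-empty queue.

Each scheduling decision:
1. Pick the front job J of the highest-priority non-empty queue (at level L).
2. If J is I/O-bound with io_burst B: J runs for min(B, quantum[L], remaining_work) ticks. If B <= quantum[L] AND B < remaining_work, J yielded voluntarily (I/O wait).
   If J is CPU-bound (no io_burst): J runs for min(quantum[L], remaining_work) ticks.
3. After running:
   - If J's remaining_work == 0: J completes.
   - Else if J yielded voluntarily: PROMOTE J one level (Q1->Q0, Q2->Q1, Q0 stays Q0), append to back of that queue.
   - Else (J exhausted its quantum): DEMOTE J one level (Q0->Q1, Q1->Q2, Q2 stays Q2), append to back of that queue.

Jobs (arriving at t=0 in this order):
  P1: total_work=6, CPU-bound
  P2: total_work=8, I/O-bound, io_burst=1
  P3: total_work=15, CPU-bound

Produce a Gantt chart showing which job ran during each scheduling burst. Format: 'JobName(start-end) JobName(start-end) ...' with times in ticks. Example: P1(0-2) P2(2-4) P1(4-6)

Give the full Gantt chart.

t=0-3: P1@Q0 runs 3, rem=3, quantum used, demote→Q1. Q0=[P2,P3] Q1=[P1] Q2=[]
t=3-4: P2@Q0 runs 1, rem=7, I/O yield, promote→Q0. Q0=[P3,P2] Q1=[P1] Q2=[]
t=4-7: P3@Q0 runs 3, rem=12, quantum used, demote→Q1. Q0=[P2] Q1=[P1,P3] Q2=[]
t=7-8: P2@Q0 runs 1, rem=6, I/O yield, promote→Q0. Q0=[P2] Q1=[P1,P3] Q2=[]
t=8-9: P2@Q0 runs 1, rem=5, I/O yield, promote→Q0. Q0=[P2] Q1=[P1,P3] Q2=[]
t=9-10: P2@Q0 runs 1, rem=4, I/O yield, promote→Q0. Q0=[P2] Q1=[P1,P3] Q2=[]
t=10-11: P2@Q0 runs 1, rem=3, I/O yield, promote→Q0. Q0=[P2] Q1=[P1,P3] Q2=[]
t=11-12: P2@Q0 runs 1, rem=2, I/O yield, promote→Q0. Q0=[P2] Q1=[P1,P3] Q2=[]
t=12-13: P2@Q0 runs 1, rem=1, I/O yield, promote→Q0. Q0=[P2] Q1=[P1,P3] Q2=[]
t=13-14: P2@Q0 runs 1, rem=0, completes. Q0=[] Q1=[P1,P3] Q2=[]
t=14-17: P1@Q1 runs 3, rem=0, completes. Q0=[] Q1=[P3] Q2=[]
t=17-23: P3@Q1 runs 6, rem=6, quantum used, demote→Q2. Q0=[] Q1=[] Q2=[P3]
t=23-29: P3@Q2 runs 6, rem=0, completes. Q0=[] Q1=[] Q2=[]

Answer: P1(0-3) P2(3-4) P3(4-7) P2(7-8) P2(8-9) P2(9-10) P2(10-11) P2(11-12) P2(12-13) P2(13-14) P1(14-17) P3(17-23) P3(23-29)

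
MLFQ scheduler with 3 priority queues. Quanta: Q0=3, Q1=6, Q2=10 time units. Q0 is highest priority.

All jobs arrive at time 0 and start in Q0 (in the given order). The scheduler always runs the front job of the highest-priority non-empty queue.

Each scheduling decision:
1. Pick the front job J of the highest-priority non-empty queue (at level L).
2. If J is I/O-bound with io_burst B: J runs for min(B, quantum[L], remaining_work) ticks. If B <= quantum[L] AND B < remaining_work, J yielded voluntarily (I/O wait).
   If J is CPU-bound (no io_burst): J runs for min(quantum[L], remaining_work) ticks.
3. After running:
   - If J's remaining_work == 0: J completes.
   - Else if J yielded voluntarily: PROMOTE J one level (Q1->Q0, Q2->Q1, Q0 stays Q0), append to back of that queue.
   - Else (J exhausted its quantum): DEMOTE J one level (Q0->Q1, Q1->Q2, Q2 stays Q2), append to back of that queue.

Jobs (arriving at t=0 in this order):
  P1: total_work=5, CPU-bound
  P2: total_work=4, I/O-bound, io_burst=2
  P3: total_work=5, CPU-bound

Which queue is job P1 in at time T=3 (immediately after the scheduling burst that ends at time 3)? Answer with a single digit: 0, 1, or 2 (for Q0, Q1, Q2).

Answer: 1

Derivation:
t=0-3: P1@Q0 runs 3, rem=2, quantum used, demote→Q1. Q0=[P2,P3] Q1=[P1] Q2=[]
t=3-5: P2@Q0 runs 2, rem=2, I/O yield, promote→Q0. Q0=[P3,P2] Q1=[P1] Q2=[]
t=5-8: P3@Q0 runs 3, rem=2, quantum used, demote→Q1. Q0=[P2] Q1=[P1,P3] Q2=[]
t=8-10: P2@Q0 runs 2, rem=0, completes. Q0=[] Q1=[P1,P3] Q2=[]
t=10-12: P1@Q1 runs 2, rem=0, completes. Q0=[] Q1=[P3] Q2=[]
t=12-14: P3@Q1 runs 2, rem=0, completes. Q0=[] Q1=[] Q2=[]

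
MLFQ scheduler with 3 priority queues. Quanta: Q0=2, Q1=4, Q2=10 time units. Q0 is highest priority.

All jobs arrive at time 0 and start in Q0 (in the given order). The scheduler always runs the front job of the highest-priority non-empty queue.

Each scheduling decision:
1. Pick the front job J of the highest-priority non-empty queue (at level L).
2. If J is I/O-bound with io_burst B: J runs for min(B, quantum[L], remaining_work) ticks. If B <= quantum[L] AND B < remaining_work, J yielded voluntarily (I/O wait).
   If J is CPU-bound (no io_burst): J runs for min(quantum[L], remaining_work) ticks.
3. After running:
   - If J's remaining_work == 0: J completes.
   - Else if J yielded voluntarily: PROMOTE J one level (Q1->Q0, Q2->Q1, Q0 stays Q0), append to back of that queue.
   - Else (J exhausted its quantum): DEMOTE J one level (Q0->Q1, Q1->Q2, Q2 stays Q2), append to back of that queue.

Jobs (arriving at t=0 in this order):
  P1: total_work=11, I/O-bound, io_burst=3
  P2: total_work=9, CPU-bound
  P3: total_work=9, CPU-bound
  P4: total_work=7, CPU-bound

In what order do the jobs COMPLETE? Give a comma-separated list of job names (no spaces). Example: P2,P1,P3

t=0-2: P1@Q0 runs 2, rem=9, quantum used, demote→Q1. Q0=[P2,P3,P4] Q1=[P1] Q2=[]
t=2-4: P2@Q0 runs 2, rem=7, quantum used, demote→Q1. Q0=[P3,P4] Q1=[P1,P2] Q2=[]
t=4-6: P3@Q0 runs 2, rem=7, quantum used, demote→Q1. Q0=[P4] Q1=[P1,P2,P3] Q2=[]
t=6-8: P4@Q0 runs 2, rem=5, quantum used, demote→Q1. Q0=[] Q1=[P1,P2,P3,P4] Q2=[]
t=8-11: P1@Q1 runs 3, rem=6, I/O yield, promote→Q0. Q0=[P1] Q1=[P2,P3,P4] Q2=[]
t=11-13: P1@Q0 runs 2, rem=4, quantum used, demote→Q1. Q0=[] Q1=[P2,P3,P4,P1] Q2=[]
t=13-17: P2@Q1 runs 4, rem=3, quantum used, demote→Q2. Q0=[] Q1=[P3,P4,P1] Q2=[P2]
t=17-21: P3@Q1 runs 4, rem=3, quantum used, demote→Q2. Q0=[] Q1=[P4,P1] Q2=[P2,P3]
t=21-25: P4@Q1 runs 4, rem=1, quantum used, demote→Q2. Q0=[] Q1=[P1] Q2=[P2,P3,P4]
t=25-28: P1@Q1 runs 3, rem=1, I/O yield, promote→Q0. Q0=[P1] Q1=[] Q2=[P2,P3,P4]
t=28-29: P1@Q0 runs 1, rem=0, completes. Q0=[] Q1=[] Q2=[P2,P3,P4]
t=29-32: P2@Q2 runs 3, rem=0, completes. Q0=[] Q1=[] Q2=[P3,P4]
t=32-35: P3@Q2 runs 3, rem=0, completes. Q0=[] Q1=[] Q2=[P4]
t=35-36: P4@Q2 runs 1, rem=0, completes. Q0=[] Q1=[] Q2=[]

Answer: P1,P2,P3,P4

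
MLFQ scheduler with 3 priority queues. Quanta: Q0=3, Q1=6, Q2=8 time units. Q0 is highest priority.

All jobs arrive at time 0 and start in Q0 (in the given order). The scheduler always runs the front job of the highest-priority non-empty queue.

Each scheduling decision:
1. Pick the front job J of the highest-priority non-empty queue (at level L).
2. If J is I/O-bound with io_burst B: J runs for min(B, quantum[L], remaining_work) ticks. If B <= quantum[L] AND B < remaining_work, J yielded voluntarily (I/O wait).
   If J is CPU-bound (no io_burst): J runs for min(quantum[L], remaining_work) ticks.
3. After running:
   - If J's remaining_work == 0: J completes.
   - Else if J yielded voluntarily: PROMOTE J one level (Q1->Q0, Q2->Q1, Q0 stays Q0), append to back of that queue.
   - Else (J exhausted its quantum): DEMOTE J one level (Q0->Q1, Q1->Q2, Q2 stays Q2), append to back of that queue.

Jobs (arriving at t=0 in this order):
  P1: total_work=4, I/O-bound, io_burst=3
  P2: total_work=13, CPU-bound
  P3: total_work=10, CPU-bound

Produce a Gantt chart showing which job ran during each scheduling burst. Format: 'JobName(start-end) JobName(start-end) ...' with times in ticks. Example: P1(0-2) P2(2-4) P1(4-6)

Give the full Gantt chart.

Answer: P1(0-3) P2(3-6) P3(6-9) P1(9-10) P2(10-16) P3(16-22) P2(22-26) P3(26-27)

Derivation:
t=0-3: P1@Q0 runs 3, rem=1, I/O yield, promote→Q0. Q0=[P2,P3,P1] Q1=[] Q2=[]
t=3-6: P2@Q0 runs 3, rem=10, quantum used, demote→Q1. Q0=[P3,P1] Q1=[P2] Q2=[]
t=6-9: P3@Q0 runs 3, rem=7, quantum used, demote→Q1. Q0=[P1] Q1=[P2,P3] Q2=[]
t=9-10: P1@Q0 runs 1, rem=0, completes. Q0=[] Q1=[P2,P3] Q2=[]
t=10-16: P2@Q1 runs 6, rem=4, quantum used, demote→Q2. Q0=[] Q1=[P3] Q2=[P2]
t=16-22: P3@Q1 runs 6, rem=1, quantum used, demote→Q2. Q0=[] Q1=[] Q2=[P2,P3]
t=22-26: P2@Q2 runs 4, rem=0, completes. Q0=[] Q1=[] Q2=[P3]
t=26-27: P3@Q2 runs 1, rem=0, completes. Q0=[] Q1=[] Q2=[]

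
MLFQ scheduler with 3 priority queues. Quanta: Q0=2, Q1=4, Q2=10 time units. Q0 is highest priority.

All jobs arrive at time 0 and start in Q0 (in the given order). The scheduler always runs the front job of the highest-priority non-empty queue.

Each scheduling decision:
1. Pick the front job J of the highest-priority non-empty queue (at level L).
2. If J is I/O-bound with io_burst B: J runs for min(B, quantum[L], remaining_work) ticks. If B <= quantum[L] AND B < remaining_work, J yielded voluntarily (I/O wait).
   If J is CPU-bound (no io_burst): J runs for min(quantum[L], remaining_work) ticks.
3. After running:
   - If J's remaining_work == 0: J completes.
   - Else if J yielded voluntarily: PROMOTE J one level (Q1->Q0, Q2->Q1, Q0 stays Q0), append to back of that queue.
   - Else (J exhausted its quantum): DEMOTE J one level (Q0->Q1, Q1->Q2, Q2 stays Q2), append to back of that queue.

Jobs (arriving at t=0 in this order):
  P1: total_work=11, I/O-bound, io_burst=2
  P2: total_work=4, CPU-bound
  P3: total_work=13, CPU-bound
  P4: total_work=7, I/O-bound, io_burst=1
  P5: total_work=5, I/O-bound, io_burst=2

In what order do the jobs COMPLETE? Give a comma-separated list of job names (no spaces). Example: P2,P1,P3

t=0-2: P1@Q0 runs 2, rem=9, I/O yield, promote→Q0. Q0=[P2,P3,P4,P5,P1] Q1=[] Q2=[]
t=2-4: P2@Q0 runs 2, rem=2, quantum used, demote→Q1. Q0=[P3,P4,P5,P1] Q1=[P2] Q2=[]
t=4-6: P3@Q0 runs 2, rem=11, quantum used, demote→Q1. Q0=[P4,P5,P1] Q1=[P2,P3] Q2=[]
t=6-7: P4@Q0 runs 1, rem=6, I/O yield, promote→Q0. Q0=[P5,P1,P4] Q1=[P2,P3] Q2=[]
t=7-9: P5@Q0 runs 2, rem=3, I/O yield, promote→Q0. Q0=[P1,P4,P5] Q1=[P2,P3] Q2=[]
t=9-11: P1@Q0 runs 2, rem=7, I/O yield, promote→Q0. Q0=[P4,P5,P1] Q1=[P2,P3] Q2=[]
t=11-12: P4@Q0 runs 1, rem=5, I/O yield, promote→Q0. Q0=[P5,P1,P4] Q1=[P2,P3] Q2=[]
t=12-14: P5@Q0 runs 2, rem=1, I/O yield, promote→Q0. Q0=[P1,P4,P5] Q1=[P2,P3] Q2=[]
t=14-16: P1@Q0 runs 2, rem=5, I/O yield, promote→Q0. Q0=[P4,P5,P1] Q1=[P2,P3] Q2=[]
t=16-17: P4@Q0 runs 1, rem=4, I/O yield, promote→Q0. Q0=[P5,P1,P4] Q1=[P2,P3] Q2=[]
t=17-18: P5@Q0 runs 1, rem=0, completes. Q0=[P1,P4] Q1=[P2,P3] Q2=[]
t=18-20: P1@Q0 runs 2, rem=3, I/O yield, promote→Q0. Q0=[P4,P1] Q1=[P2,P3] Q2=[]
t=20-21: P4@Q0 runs 1, rem=3, I/O yield, promote→Q0. Q0=[P1,P4] Q1=[P2,P3] Q2=[]
t=21-23: P1@Q0 runs 2, rem=1, I/O yield, promote→Q0. Q0=[P4,P1] Q1=[P2,P3] Q2=[]
t=23-24: P4@Q0 runs 1, rem=2, I/O yield, promote→Q0. Q0=[P1,P4] Q1=[P2,P3] Q2=[]
t=24-25: P1@Q0 runs 1, rem=0, completes. Q0=[P4] Q1=[P2,P3] Q2=[]
t=25-26: P4@Q0 runs 1, rem=1, I/O yield, promote→Q0. Q0=[P4] Q1=[P2,P3] Q2=[]
t=26-27: P4@Q0 runs 1, rem=0, completes. Q0=[] Q1=[P2,P3] Q2=[]
t=27-29: P2@Q1 runs 2, rem=0, completes. Q0=[] Q1=[P3] Q2=[]
t=29-33: P3@Q1 runs 4, rem=7, quantum used, demote→Q2. Q0=[] Q1=[] Q2=[P3]
t=33-40: P3@Q2 runs 7, rem=0, completes. Q0=[] Q1=[] Q2=[]

Answer: P5,P1,P4,P2,P3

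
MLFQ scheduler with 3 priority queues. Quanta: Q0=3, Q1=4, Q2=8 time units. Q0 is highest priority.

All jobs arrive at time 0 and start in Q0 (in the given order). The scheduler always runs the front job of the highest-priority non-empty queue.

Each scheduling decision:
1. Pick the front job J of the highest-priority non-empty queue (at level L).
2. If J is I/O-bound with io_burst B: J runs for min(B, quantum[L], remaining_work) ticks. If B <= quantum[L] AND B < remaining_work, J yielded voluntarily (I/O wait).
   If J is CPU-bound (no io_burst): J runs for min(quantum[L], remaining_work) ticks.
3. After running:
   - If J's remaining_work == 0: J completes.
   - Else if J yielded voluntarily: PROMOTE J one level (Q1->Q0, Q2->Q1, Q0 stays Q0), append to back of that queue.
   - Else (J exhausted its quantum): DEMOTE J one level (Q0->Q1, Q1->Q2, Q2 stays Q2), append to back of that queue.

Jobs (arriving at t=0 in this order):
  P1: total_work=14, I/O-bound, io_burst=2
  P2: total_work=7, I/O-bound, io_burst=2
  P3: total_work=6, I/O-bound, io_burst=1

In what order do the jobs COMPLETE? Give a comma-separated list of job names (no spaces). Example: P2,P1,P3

Answer: P2,P3,P1

Derivation:
t=0-2: P1@Q0 runs 2, rem=12, I/O yield, promote→Q0. Q0=[P2,P3,P1] Q1=[] Q2=[]
t=2-4: P2@Q0 runs 2, rem=5, I/O yield, promote→Q0. Q0=[P3,P1,P2] Q1=[] Q2=[]
t=4-5: P3@Q0 runs 1, rem=5, I/O yield, promote→Q0. Q0=[P1,P2,P3] Q1=[] Q2=[]
t=5-7: P1@Q0 runs 2, rem=10, I/O yield, promote→Q0. Q0=[P2,P3,P1] Q1=[] Q2=[]
t=7-9: P2@Q0 runs 2, rem=3, I/O yield, promote→Q0. Q0=[P3,P1,P2] Q1=[] Q2=[]
t=9-10: P3@Q0 runs 1, rem=4, I/O yield, promote→Q0. Q0=[P1,P2,P3] Q1=[] Q2=[]
t=10-12: P1@Q0 runs 2, rem=8, I/O yield, promote→Q0. Q0=[P2,P3,P1] Q1=[] Q2=[]
t=12-14: P2@Q0 runs 2, rem=1, I/O yield, promote→Q0. Q0=[P3,P1,P2] Q1=[] Q2=[]
t=14-15: P3@Q0 runs 1, rem=3, I/O yield, promote→Q0. Q0=[P1,P2,P3] Q1=[] Q2=[]
t=15-17: P1@Q0 runs 2, rem=6, I/O yield, promote→Q0. Q0=[P2,P3,P1] Q1=[] Q2=[]
t=17-18: P2@Q0 runs 1, rem=0, completes. Q0=[P3,P1] Q1=[] Q2=[]
t=18-19: P3@Q0 runs 1, rem=2, I/O yield, promote→Q0. Q0=[P1,P3] Q1=[] Q2=[]
t=19-21: P1@Q0 runs 2, rem=4, I/O yield, promote→Q0. Q0=[P3,P1] Q1=[] Q2=[]
t=21-22: P3@Q0 runs 1, rem=1, I/O yield, promote→Q0. Q0=[P1,P3] Q1=[] Q2=[]
t=22-24: P1@Q0 runs 2, rem=2, I/O yield, promote→Q0. Q0=[P3,P1] Q1=[] Q2=[]
t=24-25: P3@Q0 runs 1, rem=0, completes. Q0=[P1] Q1=[] Q2=[]
t=25-27: P1@Q0 runs 2, rem=0, completes. Q0=[] Q1=[] Q2=[]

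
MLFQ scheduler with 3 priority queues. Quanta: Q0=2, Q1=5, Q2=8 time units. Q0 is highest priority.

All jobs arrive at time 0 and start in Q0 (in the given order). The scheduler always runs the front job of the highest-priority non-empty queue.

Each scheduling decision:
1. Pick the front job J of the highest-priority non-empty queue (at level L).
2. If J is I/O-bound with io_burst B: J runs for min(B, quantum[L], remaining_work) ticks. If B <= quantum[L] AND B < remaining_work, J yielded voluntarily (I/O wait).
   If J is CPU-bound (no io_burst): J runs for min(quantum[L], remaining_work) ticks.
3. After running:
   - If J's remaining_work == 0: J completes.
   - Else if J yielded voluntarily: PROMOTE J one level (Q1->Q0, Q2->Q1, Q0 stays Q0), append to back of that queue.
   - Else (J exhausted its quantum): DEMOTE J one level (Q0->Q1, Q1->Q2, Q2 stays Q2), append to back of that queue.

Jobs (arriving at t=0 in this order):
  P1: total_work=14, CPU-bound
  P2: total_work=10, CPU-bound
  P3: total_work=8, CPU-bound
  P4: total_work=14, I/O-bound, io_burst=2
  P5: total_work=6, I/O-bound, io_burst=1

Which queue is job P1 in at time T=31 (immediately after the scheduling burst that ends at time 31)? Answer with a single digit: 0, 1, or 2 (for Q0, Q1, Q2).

Answer: 2

Derivation:
t=0-2: P1@Q0 runs 2, rem=12, quantum used, demote→Q1. Q0=[P2,P3,P4,P5] Q1=[P1] Q2=[]
t=2-4: P2@Q0 runs 2, rem=8, quantum used, demote→Q1. Q0=[P3,P4,P5] Q1=[P1,P2] Q2=[]
t=4-6: P3@Q0 runs 2, rem=6, quantum used, demote→Q1. Q0=[P4,P5] Q1=[P1,P2,P3] Q2=[]
t=6-8: P4@Q0 runs 2, rem=12, I/O yield, promote→Q0. Q0=[P5,P4] Q1=[P1,P2,P3] Q2=[]
t=8-9: P5@Q0 runs 1, rem=5, I/O yield, promote→Q0. Q0=[P4,P5] Q1=[P1,P2,P3] Q2=[]
t=9-11: P4@Q0 runs 2, rem=10, I/O yield, promote→Q0. Q0=[P5,P4] Q1=[P1,P2,P3] Q2=[]
t=11-12: P5@Q0 runs 1, rem=4, I/O yield, promote→Q0. Q0=[P4,P5] Q1=[P1,P2,P3] Q2=[]
t=12-14: P4@Q0 runs 2, rem=8, I/O yield, promote→Q0. Q0=[P5,P4] Q1=[P1,P2,P3] Q2=[]
t=14-15: P5@Q0 runs 1, rem=3, I/O yield, promote→Q0. Q0=[P4,P5] Q1=[P1,P2,P3] Q2=[]
t=15-17: P4@Q0 runs 2, rem=6, I/O yield, promote→Q0. Q0=[P5,P4] Q1=[P1,P2,P3] Q2=[]
t=17-18: P5@Q0 runs 1, rem=2, I/O yield, promote→Q0. Q0=[P4,P5] Q1=[P1,P2,P3] Q2=[]
t=18-20: P4@Q0 runs 2, rem=4, I/O yield, promote→Q0. Q0=[P5,P4] Q1=[P1,P2,P3] Q2=[]
t=20-21: P5@Q0 runs 1, rem=1, I/O yield, promote→Q0. Q0=[P4,P5] Q1=[P1,P2,P3] Q2=[]
t=21-23: P4@Q0 runs 2, rem=2, I/O yield, promote→Q0. Q0=[P5,P4] Q1=[P1,P2,P3] Q2=[]
t=23-24: P5@Q0 runs 1, rem=0, completes. Q0=[P4] Q1=[P1,P2,P3] Q2=[]
t=24-26: P4@Q0 runs 2, rem=0, completes. Q0=[] Q1=[P1,P2,P3] Q2=[]
t=26-31: P1@Q1 runs 5, rem=7, quantum used, demote→Q2. Q0=[] Q1=[P2,P3] Q2=[P1]
t=31-36: P2@Q1 runs 5, rem=3, quantum used, demote→Q2. Q0=[] Q1=[P3] Q2=[P1,P2]
t=36-41: P3@Q1 runs 5, rem=1, quantum used, demote→Q2. Q0=[] Q1=[] Q2=[P1,P2,P3]
t=41-48: P1@Q2 runs 7, rem=0, completes. Q0=[] Q1=[] Q2=[P2,P3]
t=48-51: P2@Q2 runs 3, rem=0, completes. Q0=[] Q1=[] Q2=[P3]
t=51-52: P3@Q2 runs 1, rem=0, completes. Q0=[] Q1=[] Q2=[]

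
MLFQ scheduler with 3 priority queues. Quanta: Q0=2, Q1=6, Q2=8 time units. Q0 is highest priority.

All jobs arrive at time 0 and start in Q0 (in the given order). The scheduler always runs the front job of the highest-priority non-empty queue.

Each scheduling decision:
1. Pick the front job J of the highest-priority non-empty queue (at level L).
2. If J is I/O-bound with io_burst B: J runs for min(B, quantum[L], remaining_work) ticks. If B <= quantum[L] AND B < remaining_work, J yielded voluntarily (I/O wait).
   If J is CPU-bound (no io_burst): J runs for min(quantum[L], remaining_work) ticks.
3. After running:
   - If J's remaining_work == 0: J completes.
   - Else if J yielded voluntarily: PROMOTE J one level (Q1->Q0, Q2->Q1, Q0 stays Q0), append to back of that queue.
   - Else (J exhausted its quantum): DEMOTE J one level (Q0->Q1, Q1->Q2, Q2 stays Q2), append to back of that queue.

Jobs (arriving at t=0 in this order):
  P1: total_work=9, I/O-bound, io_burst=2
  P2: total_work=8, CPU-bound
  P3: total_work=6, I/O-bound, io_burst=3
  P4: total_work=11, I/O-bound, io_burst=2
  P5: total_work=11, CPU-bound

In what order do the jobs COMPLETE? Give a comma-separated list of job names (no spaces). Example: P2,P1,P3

Answer: P1,P4,P2,P3,P5

Derivation:
t=0-2: P1@Q0 runs 2, rem=7, I/O yield, promote→Q0. Q0=[P2,P3,P4,P5,P1] Q1=[] Q2=[]
t=2-4: P2@Q0 runs 2, rem=6, quantum used, demote→Q1. Q0=[P3,P4,P5,P1] Q1=[P2] Q2=[]
t=4-6: P3@Q0 runs 2, rem=4, quantum used, demote→Q1. Q0=[P4,P5,P1] Q1=[P2,P3] Q2=[]
t=6-8: P4@Q0 runs 2, rem=9, I/O yield, promote→Q0. Q0=[P5,P1,P4] Q1=[P2,P3] Q2=[]
t=8-10: P5@Q0 runs 2, rem=9, quantum used, demote→Q1. Q0=[P1,P4] Q1=[P2,P3,P5] Q2=[]
t=10-12: P1@Q0 runs 2, rem=5, I/O yield, promote→Q0. Q0=[P4,P1] Q1=[P2,P3,P5] Q2=[]
t=12-14: P4@Q0 runs 2, rem=7, I/O yield, promote→Q0. Q0=[P1,P4] Q1=[P2,P3,P5] Q2=[]
t=14-16: P1@Q0 runs 2, rem=3, I/O yield, promote→Q0. Q0=[P4,P1] Q1=[P2,P3,P5] Q2=[]
t=16-18: P4@Q0 runs 2, rem=5, I/O yield, promote→Q0. Q0=[P1,P4] Q1=[P2,P3,P5] Q2=[]
t=18-20: P1@Q0 runs 2, rem=1, I/O yield, promote→Q0. Q0=[P4,P1] Q1=[P2,P3,P5] Q2=[]
t=20-22: P4@Q0 runs 2, rem=3, I/O yield, promote→Q0. Q0=[P1,P4] Q1=[P2,P3,P5] Q2=[]
t=22-23: P1@Q0 runs 1, rem=0, completes. Q0=[P4] Q1=[P2,P3,P5] Q2=[]
t=23-25: P4@Q0 runs 2, rem=1, I/O yield, promote→Q0. Q0=[P4] Q1=[P2,P3,P5] Q2=[]
t=25-26: P4@Q0 runs 1, rem=0, completes. Q0=[] Q1=[P2,P3,P5] Q2=[]
t=26-32: P2@Q1 runs 6, rem=0, completes. Q0=[] Q1=[P3,P5] Q2=[]
t=32-35: P3@Q1 runs 3, rem=1, I/O yield, promote→Q0. Q0=[P3] Q1=[P5] Q2=[]
t=35-36: P3@Q0 runs 1, rem=0, completes. Q0=[] Q1=[P5] Q2=[]
t=36-42: P5@Q1 runs 6, rem=3, quantum used, demote→Q2. Q0=[] Q1=[] Q2=[P5]
t=42-45: P5@Q2 runs 3, rem=0, completes. Q0=[] Q1=[] Q2=[]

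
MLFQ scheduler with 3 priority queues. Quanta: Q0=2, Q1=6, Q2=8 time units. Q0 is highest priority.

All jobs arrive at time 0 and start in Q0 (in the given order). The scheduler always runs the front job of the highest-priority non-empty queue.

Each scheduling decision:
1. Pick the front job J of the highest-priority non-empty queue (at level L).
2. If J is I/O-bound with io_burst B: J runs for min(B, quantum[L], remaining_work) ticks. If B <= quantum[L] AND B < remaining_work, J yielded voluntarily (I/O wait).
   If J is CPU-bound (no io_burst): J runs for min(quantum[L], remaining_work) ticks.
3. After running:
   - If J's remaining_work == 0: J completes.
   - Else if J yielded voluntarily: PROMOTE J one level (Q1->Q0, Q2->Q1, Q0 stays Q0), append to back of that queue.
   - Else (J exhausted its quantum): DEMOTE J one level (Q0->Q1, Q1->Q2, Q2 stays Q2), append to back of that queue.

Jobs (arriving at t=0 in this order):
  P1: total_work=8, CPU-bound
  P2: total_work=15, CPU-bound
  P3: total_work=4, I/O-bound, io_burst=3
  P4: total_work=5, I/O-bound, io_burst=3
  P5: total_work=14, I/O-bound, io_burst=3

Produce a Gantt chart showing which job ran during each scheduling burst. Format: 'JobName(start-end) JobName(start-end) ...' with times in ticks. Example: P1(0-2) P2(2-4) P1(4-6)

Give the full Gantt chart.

t=0-2: P1@Q0 runs 2, rem=6, quantum used, demote→Q1. Q0=[P2,P3,P4,P5] Q1=[P1] Q2=[]
t=2-4: P2@Q0 runs 2, rem=13, quantum used, demote→Q1. Q0=[P3,P4,P5] Q1=[P1,P2] Q2=[]
t=4-6: P3@Q0 runs 2, rem=2, quantum used, demote→Q1. Q0=[P4,P5] Q1=[P1,P2,P3] Q2=[]
t=6-8: P4@Q0 runs 2, rem=3, quantum used, demote→Q1. Q0=[P5] Q1=[P1,P2,P3,P4] Q2=[]
t=8-10: P5@Q0 runs 2, rem=12, quantum used, demote→Q1. Q0=[] Q1=[P1,P2,P3,P4,P5] Q2=[]
t=10-16: P1@Q1 runs 6, rem=0, completes. Q0=[] Q1=[P2,P3,P4,P5] Q2=[]
t=16-22: P2@Q1 runs 6, rem=7, quantum used, demote→Q2. Q0=[] Q1=[P3,P4,P5] Q2=[P2]
t=22-24: P3@Q1 runs 2, rem=0, completes. Q0=[] Q1=[P4,P5] Q2=[P2]
t=24-27: P4@Q1 runs 3, rem=0, completes. Q0=[] Q1=[P5] Q2=[P2]
t=27-30: P5@Q1 runs 3, rem=9, I/O yield, promote→Q0. Q0=[P5] Q1=[] Q2=[P2]
t=30-32: P5@Q0 runs 2, rem=7, quantum used, demote→Q1. Q0=[] Q1=[P5] Q2=[P2]
t=32-35: P5@Q1 runs 3, rem=4, I/O yield, promote→Q0. Q0=[P5] Q1=[] Q2=[P2]
t=35-37: P5@Q0 runs 2, rem=2, quantum used, demote→Q1. Q0=[] Q1=[P5] Q2=[P2]
t=37-39: P5@Q1 runs 2, rem=0, completes. Q0=[] Q1=[] Q2=[P2]
t=39-46: P2@Q2 runs 7, rem=0, completes. Q0=[] Q1=[] Q2=[]

Answer: P1(0-2) P2(2-4) P3(4-6) P4(6-8) P5(8-10) P1(10-16) P2(16-22) P3(22-24) P4(24-27) P5(27-30) P5(30-32) P5(32-35) P5(35-37) P5(37-39) P2(39-46)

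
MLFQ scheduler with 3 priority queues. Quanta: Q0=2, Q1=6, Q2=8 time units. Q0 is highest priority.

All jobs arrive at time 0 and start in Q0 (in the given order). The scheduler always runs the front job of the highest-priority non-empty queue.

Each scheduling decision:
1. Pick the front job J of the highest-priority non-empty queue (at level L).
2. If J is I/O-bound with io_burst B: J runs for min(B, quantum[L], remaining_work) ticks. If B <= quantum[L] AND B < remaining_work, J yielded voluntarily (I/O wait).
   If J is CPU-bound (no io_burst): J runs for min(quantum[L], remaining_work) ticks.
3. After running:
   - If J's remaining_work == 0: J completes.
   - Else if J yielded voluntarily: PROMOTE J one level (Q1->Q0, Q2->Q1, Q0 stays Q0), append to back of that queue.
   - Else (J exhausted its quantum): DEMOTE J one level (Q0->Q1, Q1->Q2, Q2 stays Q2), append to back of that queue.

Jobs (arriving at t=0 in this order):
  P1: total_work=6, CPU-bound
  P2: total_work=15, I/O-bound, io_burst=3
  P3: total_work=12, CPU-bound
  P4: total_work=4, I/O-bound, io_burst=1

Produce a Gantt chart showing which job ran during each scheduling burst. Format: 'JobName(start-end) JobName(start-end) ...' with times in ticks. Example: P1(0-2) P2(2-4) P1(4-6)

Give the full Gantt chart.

t=0-2: P1@Q0 runs 2, rem=4, quantum used, demote→Q1. Q0=[P2,P3,P4] Q1=[P1] Q2=[]
t=2-4: P2@Q0 runs 2, rem=13, quantum used, demote→Q1. Q0=[P3,P4] Q1=[P1,P2] Q2=[]
t=4-6: P3@Q0 runs 2, rem=10, quantum used, demote→Q1. Q0=[P4] Q1=[P1,P2,P3] Q2=[]
t=6-7: P4@Q0 runs 1, rem=3, I/O yield, promote→Q0. Q0=[P4] Q1=[P1,P2,P3] Q2=[]
t=7-8: P4@Q0 runs 1, rem=2, I/O yield, promote→Q0. Q0=[P4] Q1=[P1,P2,P3] Q2=[]
t=8-9: P4@Q0 runs 1, rem=1, I/O yield, promote→Q0. Q0=[P4] Q1=[P1,P2,P3] Q2=[]
t=9-10: P4@Q0 runs 1, rem=0, completes. Q0=[] Q1=[P1,P2,P3] Q2=[]
t=10-14: P1@Q1 runs 4, rem=0, completes. Q0=[] Q1=[P2,P3] Q2=[]
t=14-17: P2@Q1 runs 3, rem=10, I/O yield, promote→Q0. Q0=[P2] Q1=[P3] Q2=[]
t=17-19: P2@Q0 runs 2, rem=8, quantum used, demote→Q1. Q0=[] Q1=[P3,P2] Q2=[]
t=19-25: P3@Q1 runs 6, rem=4, quantum used, demote→Q2. Q0=[] Q1=[P2] Q2=[P3]
t=25-28: P2@Q1 runs 3, rem=5, I/O yield, promote→Q0. Q0=[P2] Q1=[] Q2=[P3]
t=28-30: P2@Q0 runs 2, rem=3, quantum used, demote→Q1. Q0=[] Q1=[P2] Q2=[P3]
t=30-33: P2@Q1 runs 3, rem=0, completes. Q0=[] Q1=[] Q2=[P3]
t=33-37: P3@Q2 runs 4, rem=0, completes. Q0=[] Q1=[] Q2=[]

Answer: P1(0-2) P2(2-4) P3(4-6) P4(6-7) P4(7-8) P4(8-9) P4(9-10) P1(10-14) P2(14-17) P2(17-19) P3(19-25) P2(25-28) P2(28-30) P2(30-33) P3(33-37)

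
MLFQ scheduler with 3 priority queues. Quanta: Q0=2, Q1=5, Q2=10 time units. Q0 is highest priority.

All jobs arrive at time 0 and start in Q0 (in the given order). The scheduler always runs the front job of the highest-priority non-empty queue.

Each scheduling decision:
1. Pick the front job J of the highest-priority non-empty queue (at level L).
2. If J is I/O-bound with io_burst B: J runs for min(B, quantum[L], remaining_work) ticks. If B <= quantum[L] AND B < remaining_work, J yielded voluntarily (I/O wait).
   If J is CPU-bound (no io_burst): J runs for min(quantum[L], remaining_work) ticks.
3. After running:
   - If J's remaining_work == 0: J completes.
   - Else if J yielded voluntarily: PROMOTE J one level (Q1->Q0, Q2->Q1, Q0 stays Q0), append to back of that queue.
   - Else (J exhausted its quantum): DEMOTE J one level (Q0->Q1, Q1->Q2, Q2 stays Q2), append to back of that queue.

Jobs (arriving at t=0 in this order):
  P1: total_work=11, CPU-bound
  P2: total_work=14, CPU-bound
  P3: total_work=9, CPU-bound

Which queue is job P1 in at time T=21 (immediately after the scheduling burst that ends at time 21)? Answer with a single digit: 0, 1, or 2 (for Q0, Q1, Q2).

Answer: 2

Derivation:
t=0-2: P1@Q0 runs 2, rem=9, quantum used, demote→Q1. Q0=[P2,P3] Q1=[P1] Q2=[]
t=2-4: P2@Q0 runs 2, rem=12, quantum used, demote→Q1. Q0=[P3] Q1=[P1,P2] Q2=[]
t=4-6: P3@Q0 runs 2, rem=7, quantum used, demote→Q1. Q0=[] Q1=[P1,P2,P3] Q2=[]
t=6-11: P1@Q1 runs 5, rem=4, quantum used, demote→Q2. Q0=[] Q1=[P2,P3] Q2=[P1]
t=11-16: P2@Q1 runs 5, rem=7, quantum used, demote→Q2. Q0=[] Q1=[P3] Q2=[P1,P2]
t=16-21: P3@Q1 runs 5, rem=2, quantum used, demote→Q2. Q0=[] Q1=[] Q2=[P1,P2,P3]
t=21-25: P1@Q2 runs 4, rem=0, completes. Q0=[] Q1=[] Q2=[P2,P3]
t=25-32: P2@Q2 runs 7, rem=0, completes. Q0=[] Q1=[] Q2=[P3]
t=32-34: P3@Q2 runs 2, rem=0, completes. Q0=[] Q1=[] Q2=[]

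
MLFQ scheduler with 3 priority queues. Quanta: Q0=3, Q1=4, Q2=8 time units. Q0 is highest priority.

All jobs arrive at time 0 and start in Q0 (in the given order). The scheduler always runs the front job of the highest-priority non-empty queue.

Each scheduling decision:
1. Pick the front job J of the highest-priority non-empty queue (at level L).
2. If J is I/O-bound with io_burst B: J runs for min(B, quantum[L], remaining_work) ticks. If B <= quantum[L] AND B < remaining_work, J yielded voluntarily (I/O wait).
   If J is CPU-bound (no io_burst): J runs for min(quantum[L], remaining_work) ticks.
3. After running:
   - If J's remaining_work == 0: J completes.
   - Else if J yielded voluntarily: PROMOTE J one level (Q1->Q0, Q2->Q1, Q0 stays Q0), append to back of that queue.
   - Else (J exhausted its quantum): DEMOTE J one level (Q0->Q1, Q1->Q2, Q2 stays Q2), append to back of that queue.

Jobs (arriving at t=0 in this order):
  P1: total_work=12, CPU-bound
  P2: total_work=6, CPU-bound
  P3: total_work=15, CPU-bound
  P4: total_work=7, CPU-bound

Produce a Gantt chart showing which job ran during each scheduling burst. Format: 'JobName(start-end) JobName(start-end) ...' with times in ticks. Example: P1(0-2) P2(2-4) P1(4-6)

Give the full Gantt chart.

Answer: P1(0-3) P2(3-6) P3(6-9) P4(9-12) P1(12-16) P2(16-19) P3(19-23) P4(23-27) P1(27-32) P3(32-40)

Derivation:
t=0-3: P1@Q0 runs 3, rem=9, quantum used, demote→Q1. Q0=[P2,P3,P4] Q1=[P1] Q2=[]
t=3-6: P2@Q0 runs 3, rem=3, quantum used, demote→Q1. Q0=[P3,P4] Q1=[P1,P2] Q2=[]
t=6-9: P3@Q0 runs 3, rem=12, quantum used, demote→Q1. Q0=[P4] Q1=[P1,P2,P3] Q2=[]
t=9-12: P4@Q0 runs 3, rem=4, quantum used, demote→Q1. Q0=[] Q1=[P1,P2,P3,P4] Q2=[]
t=12-16: P1@Q1 runs 4, rem=5, quantum used, demote→Q2. Q0=[] Q1=[P2,P3,P4] Q2=[P1]
t=16-19: P2@Q1 runs 3, rem=0, completes. Q0=[] Q1=[P3,P4] Q2=[P1]
t=19-23: P3@Q1 runs 4, rem=8, quantum used, demote→Q2. Q0=[] Q1=[P4] Q2=[P1,P3]
t=23-27: P4@Q1 runs 4, rem=0, completes. Q0=[] Q1=[] Q2=[P1,P3]
t=27-32: P1@Q2 runs 5, rem=0, completes. Q0=[] Q1=[] Q2=[P3]
t=32-40: P3@Q2 runs 8, rem=0, completes. Q0=[] Q1=[] Q2=[]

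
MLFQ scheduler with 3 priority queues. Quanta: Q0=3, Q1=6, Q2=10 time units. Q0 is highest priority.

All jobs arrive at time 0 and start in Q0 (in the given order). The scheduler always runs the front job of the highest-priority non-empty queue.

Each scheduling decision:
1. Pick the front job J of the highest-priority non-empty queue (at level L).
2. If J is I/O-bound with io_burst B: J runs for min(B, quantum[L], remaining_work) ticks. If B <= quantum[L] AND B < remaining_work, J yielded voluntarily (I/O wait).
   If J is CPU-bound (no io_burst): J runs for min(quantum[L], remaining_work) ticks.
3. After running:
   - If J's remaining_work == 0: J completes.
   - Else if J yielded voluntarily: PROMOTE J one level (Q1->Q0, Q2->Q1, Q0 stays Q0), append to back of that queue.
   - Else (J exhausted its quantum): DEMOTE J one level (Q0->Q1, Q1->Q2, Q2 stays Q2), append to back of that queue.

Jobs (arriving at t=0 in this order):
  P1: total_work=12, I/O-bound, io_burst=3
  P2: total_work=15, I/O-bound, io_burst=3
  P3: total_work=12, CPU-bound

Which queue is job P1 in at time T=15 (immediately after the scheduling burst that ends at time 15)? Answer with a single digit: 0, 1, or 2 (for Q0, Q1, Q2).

t=0-3: P1@Q0 runs 3, rem=9, I/O yield, promote→Q0. Q0=[P2,P3,P1] Q1=[] Q2=[]
t=3-6: P2@Q0 runs 3, rem=12, I/O yield, promote→Q0. Q0=[P3,P1,P2] Q1=[] Q2=[]
t=6-9: P3@Q0 runs 3, rem=9, quantum used, demote→Q1. Q0=[P1,P2] Q1=[P3] Q2=[]
t=9-12: P1@Q0 runs 3, rem=6, I/O yield, promote→Q0. Q0=[P2,P1] Q1=[P3] Q2=[]
t=12-15: P2@Q0 runs 3, rem=9, I/O yield, promote→Q0. Q0=[P1,P2] Q1=[P3] Q2=[]
t=15-18: P1@Q0 runs 3, rem=3, I/O yield, promote→Q0. Q0=[P2,P1] Q1=[P3] Q2=[]
t=18-21: P2@Q0 runs 3, rem=6, I/O yield, promote→Q0. Q0=[P1,P2] Q1=[P3] Q2=[]
t=21-24: P1@Q0 runs 3, rem=0, completes. Q0=[P2] Q1=[P3] Q2=[]
t=24-27: P2@Q0 runs 3, rem=3, I/O yield, promote→Q0. Q0=[P2] Q1=[P3] Q2=[]
t=27-30: P2@Q0 runs 3, rem=0, completes. Q0=[] Q1=[P3] Q2=[]
t=30-36: P3@Q1 runs 6, rem=3, quantum used, demote→Q2. Q0=[] Q1=[] Q2=[P3]
t=36-39: P3@Q2 runs 3, rem=0, completes. Q0=[] Q1=[] Q2=[]

Answer: 0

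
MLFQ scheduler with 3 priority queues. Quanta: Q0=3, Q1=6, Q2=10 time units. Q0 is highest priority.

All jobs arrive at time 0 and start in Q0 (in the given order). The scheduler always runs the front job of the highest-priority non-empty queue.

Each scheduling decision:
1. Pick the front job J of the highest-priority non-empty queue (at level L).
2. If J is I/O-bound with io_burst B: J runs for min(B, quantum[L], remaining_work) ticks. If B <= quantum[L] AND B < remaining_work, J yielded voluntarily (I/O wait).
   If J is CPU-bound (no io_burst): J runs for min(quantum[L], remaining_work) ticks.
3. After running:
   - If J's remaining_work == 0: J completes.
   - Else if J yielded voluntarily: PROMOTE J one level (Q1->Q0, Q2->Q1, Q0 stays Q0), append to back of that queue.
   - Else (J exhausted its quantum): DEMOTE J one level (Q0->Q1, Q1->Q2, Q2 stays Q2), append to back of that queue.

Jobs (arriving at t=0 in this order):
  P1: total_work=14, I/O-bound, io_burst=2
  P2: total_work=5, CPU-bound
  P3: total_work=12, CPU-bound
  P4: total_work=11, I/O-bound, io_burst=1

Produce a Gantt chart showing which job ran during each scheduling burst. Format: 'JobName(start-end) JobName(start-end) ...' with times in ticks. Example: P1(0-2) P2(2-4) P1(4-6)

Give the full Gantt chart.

Answer: P1(0-2) P2(2-5) P3(5-8) P4(8-9) P1(9-11) P4(11-12) P1(12-14) P4(14-15) P1(15-17) P4(17-18) P1(18-20) P4(20-21) P1(21-23) P4(23-24) P1(24-26) P4(26-27) P4(27-28) P4(28-29) P4(29-30) P4(30-31) P2(31-33) P3(33-39) P3(39-42)

Derivation:
t=0-2: P1@Q0 runs 2, rem=12, I/O yield, promote→Q0. Q0=[P2,P3,P4,P1] Q1=[] Q2=[]
t=2-5: P2@Q0 runs 3, rem=2, quantum used, demote→Q1. Q0=[P3,P4,P1] Q1=[P2] Q2=[]
t=5-8: P3@Q0 runs 3, rem=9, quantum used, demote→Q1. Q0=[P4,P1] Q1=[P2,P3] Q2=[]
t=8-9: P4@Q0 runs 1, rem=10, I/O yield, promote→Q0. Q0=[P1,P4] Q1=[P2,P3] Q2=[]
t=9-11: P1@Q0 runs 2, rem=10, I/O yield, promote→Q0. Q0=[P4,P1] Q1=[P2,P3] Q2=[]
t=11-12: P4@Q0 runs 1, rem=9, I/O yield, promote→Q0. Q0=[P1,P4] Q1=[P2,P3] Q2=[]
t=12-14: P1@Q0 runs 2, rem=8, I/O yield, promote→Q0. Q0=[P4,P1] Q1=[P2,P3] Q2=[]
t=14-15: P4@Q0 runs 1, rem=8, I/O yield, promote→Q0. Q0=[P1,P4] Q1=[P2,P3] Q2=[]
t=15-17: P1@Q0 runs 2, rem=6, I/O yield, promote→Q0. Q0=[P4,P1] Q1=[P2,P3] Q2=[]
t=17-18: P4@Q0 runs 1, rem=7, I/O yield, promote→Q0. Q0=[P1,P4] Q1=[P2,P3] Q2=[]
t=18-20: P1@Q0 runs 2, rem=4, I/O yield, promote→Q0. Q0=[P4,P1] Q1=[P2,P3] Q2=[]
t=20-21: P4@Q0 runs 1, rem=6, I/O yield, promote→Q0. Q0=[P1,P4] Q1=[P2,P3] Q2=[]
t=21-23: P1@Q0 runs 2, rem=2, I/O yield, promote→Q0. Q0=[P4,P1] Q1=[P2,P3] Q2=[]
t=23-24: P4@Q0 runs 1, rem=5, I/O yield, promote→Q0. Q0=[P1,P4] Q1=[P2,P3] Q2=[]
t=24-26: P1@Q0 runs 2, rem=0, completes. Q0=[P4] Q1=[P2,P3] Q2=[]
t=26-27: P4@Q0 runs 1, rem=4, I/O yield, promote→Q0. Q0=[P4] Q1=[P2,P3] Q2=[]
t=27-28: P4@Q0 runs 1, rem=3, I/O yield, promote→Q0. Q0=[P4] Q1=[P2,P3] Q2=[]
t=28-29: P4@Q0 runs 1, rem=2, I/O yield, promote→Q0. Q0=[P4] Q1=[P2,P3] Q2=[]
t=29-30: P4@Q0 runs 1, rem=1, I/O yield, promote→Q0. Q0=[P4] Q1=[P2,P3] Q2=[]
t=30-31: P4@Q0 runs 1, rem=0, completes. Q0=[] Q1=[P2,P3] Q2=[]
t=31-33: P2@Q1 runs 2, rem=0, completes. Q0=[] Q1=[P3] Q2=[]
t=33-39: P3@Q1 runs 6, rem=3, quantum used, demote→Q2. Q0=[] Q1=[] Q2=[P3]
t=39-42: P3@Q2 runs 3, rem=0, completes. Q0=[] Q1=[] Q2=[]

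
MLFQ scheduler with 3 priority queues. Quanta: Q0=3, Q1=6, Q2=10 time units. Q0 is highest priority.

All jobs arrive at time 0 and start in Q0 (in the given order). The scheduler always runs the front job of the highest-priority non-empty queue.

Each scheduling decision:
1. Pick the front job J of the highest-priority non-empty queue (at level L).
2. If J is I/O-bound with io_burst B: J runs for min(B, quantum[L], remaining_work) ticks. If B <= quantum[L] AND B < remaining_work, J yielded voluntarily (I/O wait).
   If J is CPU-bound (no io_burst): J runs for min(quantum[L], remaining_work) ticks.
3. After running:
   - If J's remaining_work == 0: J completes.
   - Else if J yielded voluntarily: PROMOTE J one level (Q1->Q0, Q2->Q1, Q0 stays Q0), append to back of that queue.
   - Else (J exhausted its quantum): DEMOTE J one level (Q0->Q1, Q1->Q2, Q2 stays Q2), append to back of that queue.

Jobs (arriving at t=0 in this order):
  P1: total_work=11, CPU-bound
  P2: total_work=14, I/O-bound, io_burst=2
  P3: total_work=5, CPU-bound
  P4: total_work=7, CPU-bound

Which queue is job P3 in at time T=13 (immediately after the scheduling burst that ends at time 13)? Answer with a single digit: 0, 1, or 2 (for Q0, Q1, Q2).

Answer: 1

Derivation:
t=0-3: P1@Q0 runs 3, rem=8, quantum used, demote→Q1. Q0=[P2,P3,P4] Q1=[P1] Q2=[]
t=3-5: P2@Q0 runs 2, rem=12, I/O yield, promote→Q0. Q0=[P3,P4,P2] Q1=[P1] Q2=[]
t=5-8: P3@Q0 runs 3, rem=2, quantum used, demote→Q1. Q0=[P4,P2] Q1=[P1,P3] Q2=[]
t=8-11: P4@Q0 runs 3, rem=4, quantum used, demote→Q1. Q0=[P2] Q1=[P1,P3,P4] Q2=[]
t=11-13: P2@Q0 runs 2, rem=10, I/O yield, promote→Q0. Q0=[P2] Q1=[P1,P3,P4] Q2=[]
t=13-15: P2@Q0 runs 2, rem=8, I/O yield, promote→Q0. Q0=[P2] Q1=[P1,P3,P4] Q2=[]
t=15-17: P2@Q0 runs 2, rem=6, I/O yield, promote→Q0. Q0=[P2] Q1=[P1,P3,P4] Q2=[]
t=17-19: P2@Q0 runs 2, rem=4, I/O yield, promote→Q0. Q0=[P2] Q1=[P1,P3,P4] Q2=[]
t=19-21: P2@Q0 runs 2, rem=2, I/O yield, promote→Q0. Q0=[P2] Q1=[P1,P3,P4] Q2=[]
t=21-23: P2@Q0 runs 2, rem=0, completes. Q0=[] Q1=[P1,P3,P4] Q2=[]
t=23-29: P1@Q1 runs 6, rem=2, quantum used, demote→Q2. Q0=[] Q1=[P3,P4] Q2=[P1]
t=29-31: P3@Q1 runs 2, rem=0, completes. Q0=[] Q1=[P4] Q2=[P1]
t=31-35: P4@Q1 runs 4, rem=0, completes. Q0=[] Q1=[] Q2=[P1]
t=35-37: P1@Q2 runs 2, rem=0, completes. Q0=[] Q1=[] Q2=[]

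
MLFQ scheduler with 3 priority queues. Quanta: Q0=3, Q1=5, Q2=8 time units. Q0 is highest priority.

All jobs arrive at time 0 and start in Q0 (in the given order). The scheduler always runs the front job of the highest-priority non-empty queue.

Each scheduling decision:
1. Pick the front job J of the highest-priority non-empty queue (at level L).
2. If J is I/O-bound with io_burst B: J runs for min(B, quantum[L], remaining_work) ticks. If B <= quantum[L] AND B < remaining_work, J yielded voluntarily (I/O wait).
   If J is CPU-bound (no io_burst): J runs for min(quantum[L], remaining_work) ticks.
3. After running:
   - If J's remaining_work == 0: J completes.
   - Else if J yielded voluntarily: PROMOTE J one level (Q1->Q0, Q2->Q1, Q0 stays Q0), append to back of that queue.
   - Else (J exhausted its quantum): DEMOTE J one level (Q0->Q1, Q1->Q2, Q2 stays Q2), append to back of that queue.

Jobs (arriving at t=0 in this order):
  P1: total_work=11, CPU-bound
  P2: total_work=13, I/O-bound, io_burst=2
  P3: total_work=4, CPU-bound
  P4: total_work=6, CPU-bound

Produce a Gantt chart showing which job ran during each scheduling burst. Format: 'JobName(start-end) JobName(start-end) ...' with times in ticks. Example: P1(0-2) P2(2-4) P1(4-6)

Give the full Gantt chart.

Answer: P1(0-3) P2(3-5) P3(5-8) P4(8-11) P2(11-13) P2(13-15) P2(15-17) P2(17-19) P2(19-21) P2(21-22) P1(22-27) P3(27-28) P4(28-31) P1(31-34)

Derivation:
t=0-3: P1@Q0 runs 3, rem=8, quantum used, demote→Q1. Q0=[P2,P3,P4] Q1=[P1] Q2=[]
t=3-5: P2@Q0 runs 2, rem=11, I/O yield, promote→Q0. Q0=[P3,P4,P2] Q1=[P1] Q2=[]
t=5-8: P3@Q0 runs 3, rem=1, quantum used, demote→Q1. Q0=[P4,P2] Q1=[P1,P3] Q2=[]
t=8-11: P4@Q0 runs 3, rem=3, quantum used, demote→Q1. Q0=[P2] Q1=[P1,P3,P4] Q2=[]
t=11-13: P2@Q0 runs 2, rem=9, I/O yield, promote→Q0. Q0=[P2] Q1=[P1,P3,P4] Q2=[]
t=13-15: P2@Q0 runs 2, rem=7, I/O yield, promote→Q0. Q0=[P2] Q1=[P1,P3,P4] Q2=[]
t=15-17: P2@Q0 runs 2, rem=5, I/O yield, promote→Q0. Q0=[P2] Q1=[P1,P3,P4] Q2=[]
t=17-19: P2@Q0 runs 2, rem=3, I/O yield, promote→Q0. Q0=[P2] Q1=[P1,P3,P4] Q2=[]
t=19-21: P2@Q0 runs 2, rem=1, I/O yield, promote→Q0. Q0=[P2] Q1=[P1,P3,P4] Q2=[]
t=21-22: P2@Q0 runs 1, rem=0, completes. Q0=[] Q1=[P1,P3,P4] Q2=[]
t=22-27: P1@Q1 runs 5, rem=3, quantum used, demote→Q2. Q0=[] Q1=[P3,P4] Q2=[P1]
t=27-28: P3@Q1 runs 1, rem=0, completes. Q0=[] Q1=[P4] Q2=[P1]
t=28-31: P4@Q1 runs 3, rem=0, completes. Q0=[] Q1=[] Q2=[P1]
t=31-34: P1@Q2 runs 3, rem=0, completes. Q0=[] Q1=[] Q2=[]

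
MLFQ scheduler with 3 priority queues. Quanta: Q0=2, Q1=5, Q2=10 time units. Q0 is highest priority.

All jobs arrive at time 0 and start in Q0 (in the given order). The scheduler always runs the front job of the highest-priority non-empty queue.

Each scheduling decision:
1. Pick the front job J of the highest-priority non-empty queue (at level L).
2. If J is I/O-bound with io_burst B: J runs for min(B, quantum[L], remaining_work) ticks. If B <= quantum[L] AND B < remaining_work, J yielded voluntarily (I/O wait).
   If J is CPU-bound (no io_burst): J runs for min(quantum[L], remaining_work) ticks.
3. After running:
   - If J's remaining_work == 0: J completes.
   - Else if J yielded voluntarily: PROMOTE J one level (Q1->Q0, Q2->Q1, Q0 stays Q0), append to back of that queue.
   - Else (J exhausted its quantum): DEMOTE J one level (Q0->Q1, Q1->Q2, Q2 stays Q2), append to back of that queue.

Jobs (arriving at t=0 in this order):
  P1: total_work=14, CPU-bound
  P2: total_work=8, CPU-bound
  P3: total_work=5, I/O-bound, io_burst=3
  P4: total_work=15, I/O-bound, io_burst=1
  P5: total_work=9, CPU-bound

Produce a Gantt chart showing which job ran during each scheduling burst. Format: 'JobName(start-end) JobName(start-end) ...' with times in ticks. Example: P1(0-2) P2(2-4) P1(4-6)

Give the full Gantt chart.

Answer: P1(0-2) P2(2-4) P3(4-6) P4(6-7) P5(7-9) P4(9-10) P4(10-11) P4(11-12) P4(12-13) P4(13-14) P4(14-15) P4(15-16) P4(16-17) P4(17-18) P4(18-19) P4(19-20) P4(20-21) P4(21-22) P4(22-23) P1(23-28) P2(28-33) P3(33-36) P5(36-41) P1(41-48) P2(48-49) P5(49-51)

Derivation:
t=0-2: P1@Q0 runs 2, rem=12, quantum used, demote→Q1. Q0=[P2,P3,P4,P5] Q1=[P1] Q2=[]
t=2-4: P2@Q0 runs 2, rem=6, quantum used, demote→Q1. Q0=[P3,P4,P5] Q1=[P1,P2] Q2=[]
t=4-6: P3@Q0 runs 2, rem=3, quantum used, demote→Q1. Q0=[P4,P5] Q1=[P1,P2,P3] Q2=[]
t=6-7: P4@Q0 runs 1, rem=14, I/O yield, promote→Q0. Q0=[P5,P4] Q1=[P1,P2,P3] Q2=[]
t=7-9: P5@Q0 runs 2, rem=7, quantum used, demote→Q1. Q0=[P4] Q1=[P1,P2,P3,P5] Q2=[]
t=9-10: P4@Q0 runs 1, rem=13, I/O yield, promote→Q0. Q0=[P4] Q1=[P1,P2,P3,P5] Q2=[]
t=10-11: P4@Q0 runs 1, rem=12, I/O yield, promote→Q0. Q0=[P4] Q1=[P1,P2,P3,P5] Q2=[]
t=11-12: P4@Q0 runs 1, rem=11, I/O yield, promote→Q0. Q0=[P4] Q1=[P1,P2,P3,P5] Q2=[]
t=12-13: P4@Q0 runs 1, rem=10, I/O yield, promote→Q0. Q0=[P4] Q1=[P1,P2,P3,P5] Q2=[]
t=13-14: P4@Q0 runs 1, rem=9, I/O yield, promote→Q0. Q0=[P4] Q1=[P1,P2,P3,P5] Q2=[]
t=14-15: P4@Q0 runs 1, rem=8, I/O yield, promote→Q0. Q0=[P4] Q1=[P1,P2,P3,P5] Q2=[]
t=15-16: P4@Q0 runs 1, rem=7, I/O yield, promote→Q0. Q0=[P4] Q1=[P1,P2,P3,P5] Q2=[]
t=16-17: P4@Q0 runs 1, rem=6, I/O yield, promote→Q0. Q0=[P4] Q1=[P1,P2,P3,P5] Q2=[]
t=17-18: P4@Q0 runs 1, rem=5, I/O yield, promote→Q0. Q0=[P4] Q1=[P1,P2,P3,P5] Q2=[]
t=18-19: P4@Q0 runs 1, rem=4, I/O yield, promote→Q0. Q0=[P4] Q1=[P1,P2,P3,P5] Q2=[]
t=19-20: P4@Q0 runs 1, rem=3, I/O yield, promote→Q0. Q0=[P4] Q1=[P1,P2,P3,P5] Q2=[]
t=20-21: P4@Q0 runs 1, rem=2, I/O yield, promote→Q0. Q0=[P4] Q1=[P1,P2,P3,P5] Q2=[]
t=21-22: P4@Q0 runs 1, rem=1, I/O yield, promote→Q0. Q0=[P4] Q1=[P1,P2,P3,P5] Q2=[]
t=22-23: P4@Q0 runs 1, rem=0, completes. Q0=[] Q1=[P1,P2,P3,P5] Q2=[]
t=23-28: P1@Q1 runs 5, rem=7, quantum used, demote→Q2. Q0=[] Q1=[P2,P3,P5] Q2=[P1]
t=28-33: P2@Q1 runs 5, rem=1, quantum used, demote→Q2. Q0=[] Q1=[P3,P5] Q2=[P1,P2]
t=33-36: P3@Q1 runs 3, rem=0, completes. Q0=[] Q1=[P5] Q2=[P1,P2]
t=36-41: P5@Q1 runs 5, rem=2, quantum used, demote→Q2. Q0=[] Q1=[] Q2=[P1,P2,P5]
t=41-48: P1@Q2 runs 7, rem=0, completes. Q0=[] Q1=[] Q2=[P2,P5]
t=48-49: P2@Q2 runs 1, rem=0, completes. Q0=[] Q1=[] Q2=[P5]
t=49-51: P5@Q2 runs 2, rem=0, completes. Q0=[] Q1=[] Q2=[]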